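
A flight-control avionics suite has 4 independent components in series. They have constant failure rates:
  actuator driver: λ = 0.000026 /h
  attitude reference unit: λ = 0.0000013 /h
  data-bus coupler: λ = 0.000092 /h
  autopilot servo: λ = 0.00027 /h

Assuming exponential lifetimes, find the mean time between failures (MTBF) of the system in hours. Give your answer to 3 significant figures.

Series of exponential components: λ_sys = Σ λ_i
λ_sys = 0.000026 + 0.0000013 + 0.000092 + 0.00027 = 3.8930e-04 /h
MTBF = 1 / λ_sys = 2570 h

2570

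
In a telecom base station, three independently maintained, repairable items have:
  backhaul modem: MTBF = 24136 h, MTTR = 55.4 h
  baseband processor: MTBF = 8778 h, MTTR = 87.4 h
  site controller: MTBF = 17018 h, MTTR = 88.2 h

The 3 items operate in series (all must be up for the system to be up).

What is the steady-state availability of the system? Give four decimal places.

0.9828

A(backhaul modem) = MTBF/(MTBF+MTTR) = 24136/(24136+55.4) = 0.997710
A(baseband processor) = MTBF/(MTBF+MTTR) = 8778/(8778+87.4) = 0.990141
A(site controller) = MTBF/(MTBF+MTTR) = 17018/(17018+88.2) = 0.994844
Series availability: 0.997710 × 0.990141 × 0.994844 = 0.9828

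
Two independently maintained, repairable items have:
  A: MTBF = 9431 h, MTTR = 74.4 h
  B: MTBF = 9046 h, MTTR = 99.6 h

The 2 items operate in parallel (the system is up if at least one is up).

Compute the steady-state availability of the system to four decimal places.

0.9999

A(A) = MTBF/(MTBF+MTTR) = 9431/(9431+74.4) = 0.992173
A(B) = MTBF/(MTBF+MTTR) = 9046/(9046+99.6) = 0.989110
Parallel availability: 1 − (1 − 0.992173)(1 − 0.989110) = 0.9999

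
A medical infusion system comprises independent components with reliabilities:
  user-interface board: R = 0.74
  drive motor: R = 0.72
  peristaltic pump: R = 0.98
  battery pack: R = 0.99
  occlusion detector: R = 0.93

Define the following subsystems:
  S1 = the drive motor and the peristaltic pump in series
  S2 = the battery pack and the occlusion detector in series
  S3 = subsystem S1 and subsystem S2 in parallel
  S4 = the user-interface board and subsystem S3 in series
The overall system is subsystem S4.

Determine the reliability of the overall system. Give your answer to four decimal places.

0.7227

Series (drive motor and peristaltic pump): 0.720000 × 0.980000 = 0.705600
Series (battery pack and occlusion detector): 0.990000 × 0.930000 = 0.920700
Parallel ([0.705600] and [0.920700]): 1 − (1 − 0.705600)(1 − 0.920700) = 0.976654
Series (user-interface board and [0.976654]): 0.740000 × 0.976654 = 0.7227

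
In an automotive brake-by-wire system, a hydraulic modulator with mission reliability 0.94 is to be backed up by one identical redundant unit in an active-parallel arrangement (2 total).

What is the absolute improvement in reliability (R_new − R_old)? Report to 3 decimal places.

R_before = 0.94
R_after = 1 − (1 − 0.94)^2 = 0.996
ΔR = 0.996 − 0.94 = 0.056

0.056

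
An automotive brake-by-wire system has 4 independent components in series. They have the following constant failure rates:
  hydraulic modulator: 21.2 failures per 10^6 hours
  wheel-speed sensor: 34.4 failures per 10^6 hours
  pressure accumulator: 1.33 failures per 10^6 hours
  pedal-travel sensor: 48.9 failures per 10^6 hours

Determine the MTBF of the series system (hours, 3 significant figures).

Series of exponential components: λ_sys = Σ λ_i
λ_sys = 0.0000212 + 0.0000344 + 0.00000133 + 0.0000489 = 1.0583e-04 /h
MTBF = 1 / λ_sys = 9450 h

9450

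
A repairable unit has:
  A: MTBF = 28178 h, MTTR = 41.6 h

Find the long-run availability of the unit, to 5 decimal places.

A(A) = MTBF/(MTBF+MTTR) = 28178/(28178+41.6) = 0.99853

0.99853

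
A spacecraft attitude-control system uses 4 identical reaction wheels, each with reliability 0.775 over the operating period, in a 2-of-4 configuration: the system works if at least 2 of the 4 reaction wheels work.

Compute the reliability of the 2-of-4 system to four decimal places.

0.9621

R = Σ_{i=2}^{4} C(4,i) p^i (1−p)^{4−i} with p = 0.775
C(4,2)·0.775^2·0.225^2 = 0.182440
C(4,3)·0.775^3·0.225^1 = 0.418936
C(4,4)·0.775^4·0.225^0 = 0.360750
Sum = 0.9621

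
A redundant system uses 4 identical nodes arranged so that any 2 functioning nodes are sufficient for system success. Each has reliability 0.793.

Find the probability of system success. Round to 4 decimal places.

R = Σ_{i=2}^{4} C(4,i) p^i (1−p)^{4−i} with p = 0.793
C(4,2)·0.793^2·0.207^2 = 0.161673
C(4,3)·0.793^3·0.207^1 = 0.412905
C(4,4)·0.793^4·0.207^0 = 0.395451
Sum = 0.9700

0.9700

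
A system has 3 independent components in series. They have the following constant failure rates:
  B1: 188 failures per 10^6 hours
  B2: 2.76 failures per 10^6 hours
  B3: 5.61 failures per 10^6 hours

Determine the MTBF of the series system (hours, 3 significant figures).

Series of exponential components: λ_sys = Σ λ_i
λ_sys = 0.000188 + 0.00000276 + 0.00000561 = 1.9637e-04 /h
MTBF = 1 / λ_sys = 5090 h

5090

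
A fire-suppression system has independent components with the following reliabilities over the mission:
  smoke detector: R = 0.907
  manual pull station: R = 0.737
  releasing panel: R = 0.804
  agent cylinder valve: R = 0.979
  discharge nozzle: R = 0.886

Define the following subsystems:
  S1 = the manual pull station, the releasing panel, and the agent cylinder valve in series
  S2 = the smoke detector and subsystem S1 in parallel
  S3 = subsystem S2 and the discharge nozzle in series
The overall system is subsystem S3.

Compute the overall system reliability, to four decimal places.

0.8514

Series (manual pull station, releasing panel, and agent cylinder valve): 0.737000 × 0.804000 × 0.979000 = 0.580104
Parallel (smoke detector and [0.580104]): 1 − (1 − 0.907000)(1 − 0.580104) = 0.960950
Series ([0.960950] and discharge nozzle): 0.960950 × 0.886000 = 0.8514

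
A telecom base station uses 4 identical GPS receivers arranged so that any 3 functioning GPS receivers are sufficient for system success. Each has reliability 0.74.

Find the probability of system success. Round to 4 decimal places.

0.7213

R = Σ_{i=3}^{4} C(4,i) p^i (1−p)^{4−i} with p = 0.74
C(4,3)·0.74^3·0.26^1 = 0.421433
C(4,4)·0.74^4·0.26^0 = 0.299866
Sum = 0.7213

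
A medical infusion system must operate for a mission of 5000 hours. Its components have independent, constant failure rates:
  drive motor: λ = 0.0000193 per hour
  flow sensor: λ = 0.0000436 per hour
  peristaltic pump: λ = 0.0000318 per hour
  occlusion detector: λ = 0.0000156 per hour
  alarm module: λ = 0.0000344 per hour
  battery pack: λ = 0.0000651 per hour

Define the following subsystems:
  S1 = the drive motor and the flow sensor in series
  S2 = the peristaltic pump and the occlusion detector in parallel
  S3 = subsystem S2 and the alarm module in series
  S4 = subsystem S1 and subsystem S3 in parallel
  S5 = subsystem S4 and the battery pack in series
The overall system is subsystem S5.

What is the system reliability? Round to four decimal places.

0.6896

R(drive motor) = exp(−0.0000193 × 5000) = 0.908010
R(flow sensor) = exp(−0.0000436 × 5000) = 0.804125
R(peristaltic pump) = exp(−0.0000318 × 5000) = 0.852996
R(occlusion detector) = exp(−0.0000156 × 5000) = 0.924964
R(alarm module) = exp(−0.0000344 × 5000) = 0.841979
R(battery pack) = exp(−0.0000651 × 5000) = 0.722166
Series (drive motor and flow sensor): 0.908010 × 0.804125 = 0.730154
Parallel (peristaltic pump and occlusion detector): 1 − (1 − 0.852996)(1 − 0.924964) = 0.988969
Series ([0.988969] and alarm module): 0.988969 × 0.841979 = 0.832691
Parallel ([0.730154] and [0.832691]): 1 − (1 − 0.730154)(1 − 0.832691) = 0.954852
Series ([0.954852] and battery pack): 0.954852 × 0.722166 = 0.6896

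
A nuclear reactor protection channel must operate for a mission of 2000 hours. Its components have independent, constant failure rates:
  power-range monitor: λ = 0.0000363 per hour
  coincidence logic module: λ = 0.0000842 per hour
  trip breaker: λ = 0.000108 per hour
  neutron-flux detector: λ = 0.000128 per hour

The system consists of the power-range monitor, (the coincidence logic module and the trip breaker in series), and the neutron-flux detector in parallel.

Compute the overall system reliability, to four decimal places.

0.9950

R(power-range monitor) = exp(−0.0000363 × 2000) = 0.929973
R(coincidence logic module) = exp(−0.0000842 × 2000) = 0.845016
R(trip breaker) = exp(−0.000108 × 2000) = 0.805735
R(neutron-flux detector) = exp(−0.000128 × 2000) = 0.774142
Series (coincidence logic module and trip breaker): 0.845016 × 0.805735 = 0.680859
Parallel (power-range monitor, [0.680859], and neutron-flux detector): 1 − (1 − 0.929973)(1 − 0.680859)(1 − 0.774142) = 0.9950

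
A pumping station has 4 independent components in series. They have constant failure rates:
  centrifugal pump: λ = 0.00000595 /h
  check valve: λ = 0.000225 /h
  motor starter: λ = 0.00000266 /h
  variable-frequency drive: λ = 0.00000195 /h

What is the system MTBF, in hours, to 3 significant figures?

Series of exponential components: λ_sys = Σ λ_i
λ_sys = 0.00000595 + 0.000225 + 0.00000266 + 0.00000195 = 2.3556e-04 /h
MTBF = 1 / λ_sys = 4250 h

4250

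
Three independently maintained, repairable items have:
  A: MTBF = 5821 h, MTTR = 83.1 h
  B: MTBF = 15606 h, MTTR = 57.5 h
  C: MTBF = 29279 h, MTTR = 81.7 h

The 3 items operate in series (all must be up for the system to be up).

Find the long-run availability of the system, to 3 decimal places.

A(A) = MTBF/(MTBF+MTTR) = 5821/(5821+83.1) = 0.985925
A(B) = MTBF/(MTBF+MTTR) = 15606/(15606+57.5) = 0.996329
A(C) = MTBF/(MTBF+MTTR) = 29279/(29279+81.7) = 0.997217
Series availability: 0.985925 × 0.996329 × 0.997217 = 0.980

0.980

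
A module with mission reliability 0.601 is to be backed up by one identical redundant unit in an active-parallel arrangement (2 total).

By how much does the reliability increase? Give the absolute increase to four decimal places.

0.2398

R_before = 0.601
R_after = 1 − (1 − 0.601)^2 = 0.8408
ΔR = 0.8408 − 0.601 = 0.2398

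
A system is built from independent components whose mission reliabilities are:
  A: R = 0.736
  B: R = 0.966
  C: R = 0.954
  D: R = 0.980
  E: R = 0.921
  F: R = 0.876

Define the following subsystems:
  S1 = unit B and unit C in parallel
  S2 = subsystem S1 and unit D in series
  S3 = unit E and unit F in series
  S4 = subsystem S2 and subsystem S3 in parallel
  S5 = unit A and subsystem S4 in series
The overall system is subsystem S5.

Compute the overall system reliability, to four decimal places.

Parallel (B and C): 1 − (1 − 0.966000)(1 − 0.954000) = 0.998436
Series ([0.998436] and D): 0.998436 × 0.980000 = 0.978467
Series (E and F): 0.921000 × 0.876000 = 0.806796
Parallel ([0.978467] and [0.806796]): 1 − (1 − 0.978467)(1 − 0.806796) = 0.995840
Series (A and [0.995840]): 0.736000 × 0.995840 = 0.7329

0.7329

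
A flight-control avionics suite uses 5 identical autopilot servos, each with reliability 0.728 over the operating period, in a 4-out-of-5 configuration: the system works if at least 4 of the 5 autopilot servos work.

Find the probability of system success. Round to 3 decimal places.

R = Σ_{i=4}^{5} C(5,i) p^i (1−p)^{5−i} with p = 0.728
C(5,4)·0.728^4·0.272^1 = 0.38200
C(5,5)·0.728^5·0.272^0 = 0.20448
Sum = 0.586

0.586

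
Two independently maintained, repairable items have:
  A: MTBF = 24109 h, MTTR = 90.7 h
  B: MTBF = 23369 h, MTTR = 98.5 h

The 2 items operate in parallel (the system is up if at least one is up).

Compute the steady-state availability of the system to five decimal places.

A(A) = MTBF/(MTBF+MTTR) = 24109/(24109+90.7) = 0.996252
A(B) = MTBF/(MTBF+MTTR) = 23369/(23369+98.5) = 0.995803
Parallel availability: 1 − (1 − 0.996252)(1 − 0.995803) = 0.99998

0.99998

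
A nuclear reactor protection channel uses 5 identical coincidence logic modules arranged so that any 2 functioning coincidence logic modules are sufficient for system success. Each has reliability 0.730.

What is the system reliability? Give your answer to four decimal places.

0.9792

R = Σ_{i=2}^{5} C(5,i) p^i (1−p)^{5−i} with p = 0.730
C(5,2)·0.730^2·0.270^3 = 0.104891
C(5,3)·0.730^3·0.270^2 = 0.283593
C(5,4)·0.730^4·0.270^1 = 0.383376
C(5,5)·0.730^5·0.270^0 = 0.207307
Sum = 0.9792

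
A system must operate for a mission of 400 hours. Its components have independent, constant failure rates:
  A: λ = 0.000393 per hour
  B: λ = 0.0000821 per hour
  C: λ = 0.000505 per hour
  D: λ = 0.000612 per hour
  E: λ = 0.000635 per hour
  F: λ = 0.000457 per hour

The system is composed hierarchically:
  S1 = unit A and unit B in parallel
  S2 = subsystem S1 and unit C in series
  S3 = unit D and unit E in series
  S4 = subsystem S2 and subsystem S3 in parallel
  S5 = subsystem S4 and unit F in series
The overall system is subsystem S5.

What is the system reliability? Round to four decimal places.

R(A) = exp(−0.000393 × 400) = 0.854533
R(B) = exp(−0.0000821 × 400) = 0.967693
R(C) = exp(−0.000505 × 400) = 0.817095
R(D) = exp(−0.000612 × 400) = 0.782861
R(E) = exp(−0.000635 × 400) = 0.775692
R(F) = exp(−0.000457 × 400) = 0.832935
Parallel (A and B): 1 − (1 − 0.854533)(1 − 0.967693) = 0.995300
Series ([0.995300] and C): 0.995300 × 0.817095 = 0.813255
Series (D and E): 0.782861 × 0.775692 = 0.607259
Parallel ([0.813255] and [0.607259]): 1 − (1 − 0.813255)(1 − 0.607259) = 0.926658
Series ([0.926658] and F): 0.926658 × 0.832935 = 0.7718

0.7718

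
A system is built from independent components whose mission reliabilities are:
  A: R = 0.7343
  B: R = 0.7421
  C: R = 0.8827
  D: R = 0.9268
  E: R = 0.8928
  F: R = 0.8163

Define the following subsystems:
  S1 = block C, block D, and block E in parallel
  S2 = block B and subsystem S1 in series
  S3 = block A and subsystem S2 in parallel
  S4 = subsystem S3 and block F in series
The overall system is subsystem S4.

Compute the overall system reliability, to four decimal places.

0.7602

Parallel (C, D, and E): 1 − (1 − 0.882700)(1 − 0.926800)(1 − 0.892800) = 0.999080
Series (B and [0.999080]): 0.742100 × 0.999080 = 0.741417
Parallel (A and [0.741417]): 1 − (1 − 0.734300)(1 − 0.741417) = 0.931294
Series ([0.931294] and F): 0.931294 × 0.816300 = 0.7602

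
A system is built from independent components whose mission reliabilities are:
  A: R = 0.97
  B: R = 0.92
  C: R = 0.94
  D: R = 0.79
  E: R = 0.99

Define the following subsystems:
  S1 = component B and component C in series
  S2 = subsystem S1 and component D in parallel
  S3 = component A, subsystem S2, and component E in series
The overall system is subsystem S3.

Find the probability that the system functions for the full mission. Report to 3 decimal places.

Series (B and C): 0.92000 × 0.94000 = 0.86480
Parallel ([0.86480] and D): 1 − (1 − 0.86480)(1 − 0.79000) = 0.97161
Series (A, [0.97161], and E): 0.97000 × 0.97161 × 0.99000 = 0.933

0.933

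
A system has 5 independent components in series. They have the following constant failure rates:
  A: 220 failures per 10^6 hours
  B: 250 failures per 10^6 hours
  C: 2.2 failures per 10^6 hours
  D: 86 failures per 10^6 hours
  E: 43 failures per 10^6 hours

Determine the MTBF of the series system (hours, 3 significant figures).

Series of exponential components: λ_sys = Σ λ_i
λ_sys = 0.00022 + 0.00025 + 0.0000022 + 0.000086 + 0.000043 = 6.0120e-04 /h
MTBF = 1 / λ_sys = 1660 h

1660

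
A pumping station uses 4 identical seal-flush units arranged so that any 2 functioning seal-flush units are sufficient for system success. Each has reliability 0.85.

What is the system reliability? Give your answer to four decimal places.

R = Σ_{i=2}^{4} C(4,i) p^i (1−p)^{4−i} with p = 0.85
C(4,2)·0.85^2·0.15^2 = 0.097538
C(4,3)·0.85^3·0.15^1 = 0.368475
C(4,4)·0.85^4·0.15^0 = 0.522006
Sum = 0.9880

0.9880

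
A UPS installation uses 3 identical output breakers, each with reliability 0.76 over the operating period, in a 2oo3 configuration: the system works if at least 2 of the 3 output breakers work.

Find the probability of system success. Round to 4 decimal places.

R = Σ_{i=2}^{3} C(3,i) p^i (1−p)^{3−i} with p = 0.76
C(3,2)·0.76^2·0.24^1 = 0.415872
C(3,3)·0.76^3·0.24^0 = 0.438976
Sum = 0.8548

0.8548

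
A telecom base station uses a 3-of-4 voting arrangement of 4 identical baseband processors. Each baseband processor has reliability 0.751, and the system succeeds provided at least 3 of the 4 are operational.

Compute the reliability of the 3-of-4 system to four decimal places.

R = Σ_{i=3}^{4} C(4,i) p^i (1−p)^{4−i} with p = 0.751
C(4,3)·0.751^3·0.249^1 = 0.421870
C(4,4)·0.751^4·0.249^0 = 0.318097
Sum = 0.7400

0.7400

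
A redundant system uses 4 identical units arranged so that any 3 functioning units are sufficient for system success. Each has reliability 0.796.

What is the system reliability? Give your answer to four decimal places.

R = Σ_{i=3}^{4} C(4,i) p^i (1−p)^{4−i} with p = 0.796
C(4,3)·0.796^3·0.204^1 = 0.411556
C(4,4)·0.796^4·0.204^0 = 0.401469
Sum = 0.8130

0.8130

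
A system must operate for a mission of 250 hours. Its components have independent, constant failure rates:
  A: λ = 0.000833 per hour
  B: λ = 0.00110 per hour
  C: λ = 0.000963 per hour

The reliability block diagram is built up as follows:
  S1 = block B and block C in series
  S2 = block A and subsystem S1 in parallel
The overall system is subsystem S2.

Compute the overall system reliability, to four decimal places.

0.9242

R(A) = exp(−0.000833 × 250) = 0.812004
R(B) = exp(−0.00110 × 250) = 0.759572
R(C) = exp(−0.000963 × 250) = 0.786038
Series (B and C): 0.759572 × 0.786038 = 0.597052
Parallel (A and [0.597052]): 1 − (1 − 0.812004)(1 − 0.597052) = 0.9242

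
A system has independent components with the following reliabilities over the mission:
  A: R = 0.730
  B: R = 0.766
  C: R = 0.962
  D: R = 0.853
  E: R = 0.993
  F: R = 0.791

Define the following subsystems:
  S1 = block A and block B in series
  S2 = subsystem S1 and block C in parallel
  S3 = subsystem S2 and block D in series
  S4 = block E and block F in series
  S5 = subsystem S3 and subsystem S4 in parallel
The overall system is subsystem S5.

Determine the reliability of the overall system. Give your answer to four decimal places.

Series (A and B): 0.730000 × 0.766000 = 0.559180
Parallel ([0.559180] and C): 1 − (1 − 0.559180)(1 − 0.962000) = 0.983249
Series ([0.983249] and D): 0.983249 × 0.853000 = 0.838711
Series (E and F): 0.993000 × 0.791000 = 0.785463
Parallel ([0.838711] and [0.785463]): 1 − (1 − 0.838711)(1 − 0.785463) = 0.9654

0.9654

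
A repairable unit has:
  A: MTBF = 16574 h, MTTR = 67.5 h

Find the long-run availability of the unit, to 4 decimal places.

0.9959

A(A) = MTBF/(MTBF+MTTR) = 16574/(16574+67.5) = 0.9959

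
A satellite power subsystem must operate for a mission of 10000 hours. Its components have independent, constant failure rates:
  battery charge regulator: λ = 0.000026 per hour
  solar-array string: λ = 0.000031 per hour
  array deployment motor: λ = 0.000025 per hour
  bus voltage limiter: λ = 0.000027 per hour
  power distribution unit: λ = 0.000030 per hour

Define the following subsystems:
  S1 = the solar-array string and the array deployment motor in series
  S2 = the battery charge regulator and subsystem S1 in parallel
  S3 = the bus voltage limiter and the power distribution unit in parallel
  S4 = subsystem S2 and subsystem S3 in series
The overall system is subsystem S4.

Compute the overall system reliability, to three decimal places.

R(battery charge regulator) = exp(−0.000026 × 10000) = 0.77105
R(solar-array string) = exp(−0.000031 × 10000) = 0.73345
R(array deployment motor) = exp(−0.000025 × 10000) = 0.77880
R(bus voltage limiter) = exp(−0.000027 × 10000) = 0.76338
R(power distribution unit) = exp(−0.000030 × 10000) = 0.74082
Series (solar-array string and array deployment motor): 0.73345 × 0.77880 = 0.57121
Parallel (battery charge regulator and [0.57121]): 1 − (1 − 0.77105)(1 − 0.57121) = 0.90183
Parallel (bus voltage limiter and power distribution unit): 1 − (1 − 0.76338)(1 − 0.74082) = 0.93867
Series ([0.90183] and [0.93867]): 0.90183 × 0.93867 = 0.847

0.847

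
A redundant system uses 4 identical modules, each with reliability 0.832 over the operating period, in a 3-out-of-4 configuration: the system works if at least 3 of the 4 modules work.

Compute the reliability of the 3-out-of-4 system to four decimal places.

0.8662

R = Σ_{i=3}^{4} C(4,i) p^i (1−p)^{4−i} with p = 0.832
C(4,3)·0.832^3·0.168^1 = 0.387025
C(4,4)·0.832^4·0.168^0 = 0.479174
Sum = 0.8662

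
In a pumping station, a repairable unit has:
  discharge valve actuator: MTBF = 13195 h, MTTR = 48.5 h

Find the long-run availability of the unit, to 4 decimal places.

A(discharge valve actuator) = MTBF/(MTBF+MTTR) = 13195/(13195+48.5) = 0.9963

0.9963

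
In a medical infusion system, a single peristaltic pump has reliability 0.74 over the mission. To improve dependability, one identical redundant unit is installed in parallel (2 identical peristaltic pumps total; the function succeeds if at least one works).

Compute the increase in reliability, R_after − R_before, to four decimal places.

R_before = 0.74
R_after = 1 − (1 − 0.74)^2 = 0.9324
ΔR = 0.9324 − 0.74 = 0.1924

0.1924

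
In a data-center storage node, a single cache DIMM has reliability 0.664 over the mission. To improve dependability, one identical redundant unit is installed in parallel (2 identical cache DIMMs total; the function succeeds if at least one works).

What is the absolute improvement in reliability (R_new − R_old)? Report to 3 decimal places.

R_before = 0.664
R_after = 1 − (1 − 0.664)^2 = 0.887
ΔR = 0.887 − 0.664 = 0.223

0.223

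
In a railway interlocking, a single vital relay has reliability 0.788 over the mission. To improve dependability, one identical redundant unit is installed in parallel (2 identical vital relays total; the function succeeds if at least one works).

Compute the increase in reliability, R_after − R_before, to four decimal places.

R_before = 0.788
R_after = 1 − (1 − 0.788)^2 = 0.9551
ΔR = 0.9551 − 0.788 = 0.1671

0.1671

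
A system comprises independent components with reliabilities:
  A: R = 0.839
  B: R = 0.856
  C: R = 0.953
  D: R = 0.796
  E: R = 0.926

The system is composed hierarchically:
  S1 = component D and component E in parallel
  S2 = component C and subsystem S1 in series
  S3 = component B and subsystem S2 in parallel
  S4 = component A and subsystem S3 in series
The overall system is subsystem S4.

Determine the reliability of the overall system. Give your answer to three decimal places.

0.832

Parallel (D and E): 1 − (1 − 0.79600)(1 − 0.92600) = 0.98490
Series (C and [0.98490]): 0.95300 × 0.98490 = 0.93861
Parallel (B and [0.93861]): 1 − (1 − 0.85600)(1 − 0.93861) = 0.99116
Series (A and [0.99116]): 0.83900 × 0.99116 = 0.832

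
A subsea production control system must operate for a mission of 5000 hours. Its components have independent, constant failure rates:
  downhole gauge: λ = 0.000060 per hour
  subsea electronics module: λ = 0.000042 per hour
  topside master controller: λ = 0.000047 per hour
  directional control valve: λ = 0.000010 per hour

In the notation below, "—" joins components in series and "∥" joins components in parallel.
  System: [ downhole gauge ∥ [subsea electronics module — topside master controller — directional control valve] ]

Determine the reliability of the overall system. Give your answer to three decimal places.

0.899

R(downhole gauge) = exp(−0.000060 × 5000) = 0.74082
R(subsea electronics module) = exp(−0.000042 × 5000) = 0.81058
R(topside master controller) = exp(−0.000047 × 5000) = 0.79057
R(directional control valve) = exp(−0.000010 × 5000) = 0.95123
Series (subsea electronics module, topside master controller, and directional control valve): 0.81058 × 0.79057 × 0.95123 = 0.60957
Parallel (downhole gauge and [0.60957]): 1 − (1 − 0.74082)(1 − 0.60957) = 0.899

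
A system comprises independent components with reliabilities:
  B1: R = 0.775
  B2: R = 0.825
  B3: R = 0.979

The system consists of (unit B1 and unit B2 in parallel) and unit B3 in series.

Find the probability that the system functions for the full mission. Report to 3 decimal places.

0.940

Parallel (B1 and B2): 1 − (1 − 0.77500)(1 − 0.82500) = 0.96063
Series ([0.96063] and B3): 0.96063 × 0.97900 = 0.940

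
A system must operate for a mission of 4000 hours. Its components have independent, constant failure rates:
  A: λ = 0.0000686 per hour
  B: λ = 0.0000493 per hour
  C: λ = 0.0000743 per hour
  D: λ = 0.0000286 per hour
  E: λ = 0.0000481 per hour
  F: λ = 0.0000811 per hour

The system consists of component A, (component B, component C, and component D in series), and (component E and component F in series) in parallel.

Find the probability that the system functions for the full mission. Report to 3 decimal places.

0.956

R(A) = exp(−0.0000686 × 4000) = 0.76003
R(B) = exp(−0.0000493 × 4000) = 0.82103
R(C) = exp(−0.0000743 × 4000) = 0.74290
R(D) = exp(−0.0000286 × 4000) = 0.89190
R(E) = exp(−0.0000481 × 4000) = 0.82498
R(F) = exp(−0.0000811 × 4000) = 0.72296
Series (B, C, and D): 0.82103 × 0.74290 × 0.89190 = 0.54401
Series (E and F): 0.82498 × 0.72296 = 0.59643
Parallel (A, [0.54401], and [0.59643]): 1 − (1 − 0.76003)(1 − 0.54401)(1 − 0.59643) = 0.956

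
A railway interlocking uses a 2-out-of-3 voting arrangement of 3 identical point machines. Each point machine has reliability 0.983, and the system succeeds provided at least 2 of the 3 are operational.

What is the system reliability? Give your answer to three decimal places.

R = Σ_{i=2}^{3} C(3,i) p^i (1−p)^{3−i} with p = 0.983
C(3,2)·0.983^2·0.017^1 = 0.04928
C(3,3)·0.983^3·0.017^0 = 0.94986
Sum = 0.999

0.999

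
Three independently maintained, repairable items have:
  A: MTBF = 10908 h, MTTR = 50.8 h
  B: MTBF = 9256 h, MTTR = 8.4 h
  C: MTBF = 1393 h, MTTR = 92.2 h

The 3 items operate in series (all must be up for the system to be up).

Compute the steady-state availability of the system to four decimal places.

0.9327

A(A) = MTBF/(MTBF+MTTR) = 10908/(10908+50.8) = 0.995364
A(B) = MTBF/(MTBF+MTTR) = 9256/(9256+8.4) = 0.999093
A(C) = MTBF/(MTBF+MTTR) = 1393/(1393+92.2) = 0.937921
Series availability: 0.995364 × 0.999093 × 0.937921 = 0.9327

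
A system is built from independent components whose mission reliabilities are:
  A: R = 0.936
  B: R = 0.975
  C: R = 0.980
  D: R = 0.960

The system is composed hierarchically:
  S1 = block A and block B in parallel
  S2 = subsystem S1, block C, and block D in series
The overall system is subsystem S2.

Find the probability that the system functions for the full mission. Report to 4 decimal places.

Parallel (A and B): 1 − (1 − 0.936000)(1 − 0.975000) = 0.998400
Series ([0.998400], C, and D): 0.998400 × 0.980000 × 0.960000 = 0.9393

0.9393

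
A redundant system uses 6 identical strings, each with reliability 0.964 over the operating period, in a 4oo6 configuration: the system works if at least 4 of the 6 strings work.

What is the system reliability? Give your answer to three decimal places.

R = Σ_{i=4}^{6} C(6,i) p^i (1−p)^{6−i} with p = 0.964
C(6,4)·0.964^4·0.036^2 = 0.01679
C(6,5)·0.964^5·0.036^1 = 0.17982
C(6,6)·0.964^6·0.036^0 = 0.80253
Sum = 0.999

0.999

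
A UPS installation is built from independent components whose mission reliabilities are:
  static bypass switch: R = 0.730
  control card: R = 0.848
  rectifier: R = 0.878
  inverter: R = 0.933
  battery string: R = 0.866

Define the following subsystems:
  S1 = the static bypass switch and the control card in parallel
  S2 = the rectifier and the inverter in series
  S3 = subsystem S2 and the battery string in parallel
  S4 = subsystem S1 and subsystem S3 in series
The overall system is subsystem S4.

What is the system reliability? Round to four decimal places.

0.9357

Parallel (static bypass switch and control card): 1 − (1 − 0.730000)(1 − 0.848000) = 0.958960
Series (rectifier and inverter): 0.878000 × 0.933000 = 0.819174
Parallel ([0.819174] and battery string): 1 − (1 − 0.819174)(1 − 0.866000) = 0.975769
Series ([0.958960] and [0.975769]): 0.958960 × 0.975769 = 0.9357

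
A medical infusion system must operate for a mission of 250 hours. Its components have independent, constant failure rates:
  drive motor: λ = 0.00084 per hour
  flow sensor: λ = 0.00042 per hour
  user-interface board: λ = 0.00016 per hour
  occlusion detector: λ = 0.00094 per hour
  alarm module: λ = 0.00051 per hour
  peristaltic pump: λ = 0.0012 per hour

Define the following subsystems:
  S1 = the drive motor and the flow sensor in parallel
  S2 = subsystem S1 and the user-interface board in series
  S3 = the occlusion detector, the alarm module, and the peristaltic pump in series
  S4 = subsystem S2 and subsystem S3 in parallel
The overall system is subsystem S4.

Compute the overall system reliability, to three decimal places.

0.972

R(drive motor) = exp(−0.00084 × 250) = 0.81058
R(flow sensor) = exp(−0.00042 × 250) = 0.90032
R(user-interface board) = exp(−0.00016 × 250) = 0.96079
R(occlusion detector) = exp(−0.00094 × 250) = 0.79057
R(alarm module) = exp(−0.00051 × 250) = 0.88029
R(peristaltic pump) = exp(−0.0012 × 250) = 0.74082
Parallel (drive motor and flow sensor): 1 − (1 − 0.81058)(1 − 0.90032) = 0.98112
Series ([0.98112] and user-interface board): 0.98112 × 0.96079 = 0.94265
Series (occlusion detector, alarm module, and peristaltic pump): 0.79057 × 0.88029 × 0.74082 = 0.51556
Parallel ([0.94265] and [0.51556]): 1 − (1 − 0.94265)(1 − 0.51556) = 0.972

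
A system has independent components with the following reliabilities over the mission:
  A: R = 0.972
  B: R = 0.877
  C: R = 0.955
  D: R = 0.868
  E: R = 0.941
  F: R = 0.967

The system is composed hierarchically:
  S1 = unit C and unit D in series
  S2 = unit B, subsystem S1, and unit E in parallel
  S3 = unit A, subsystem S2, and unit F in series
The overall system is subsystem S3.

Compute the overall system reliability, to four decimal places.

Series (C and D): 0.955000 × 0.868000 = 0.828940
Parallel (B, [0.828940], and E): 1 − (1 − 0.877000)(1 − 0.828940)(1 − 0.941000) = 0.998759
Series (A, [0.998759], and F): 0.972000 × 0.998759 × 0.967000 = 0.9388

0.9388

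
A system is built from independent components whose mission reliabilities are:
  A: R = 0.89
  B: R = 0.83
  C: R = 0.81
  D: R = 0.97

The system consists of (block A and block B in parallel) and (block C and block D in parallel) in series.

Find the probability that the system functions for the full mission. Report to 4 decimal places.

0.9757

Parallel (A and B): 1 − (1 − 0.890000)(1 − 0.830000) = 0.981300
Parallel (C and D): 1 − (1 − 0.810000)(1 − 0.970000) = 0.994300
Series ([0.981300] and [0.994300]): 0.981300 × 0.994300 = 0.9757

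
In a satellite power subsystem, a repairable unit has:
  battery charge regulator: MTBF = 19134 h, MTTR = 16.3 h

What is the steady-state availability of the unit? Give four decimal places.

0.9991

A(battery charge regulator) = MTBF/(MTBF+MTTR) = 19134/(19134+16.3) = 0.9991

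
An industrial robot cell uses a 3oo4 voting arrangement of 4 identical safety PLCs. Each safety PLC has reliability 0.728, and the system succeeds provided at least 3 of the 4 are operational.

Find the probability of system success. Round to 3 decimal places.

R = Σ_{i=3}^{4} C(4,i) p^i (1−p)^{4−i} with p = 0.728
C(4,3)·0.728^3·0.272^1 = 0.41978
C(4,4)·0.728^4·0.272^0 = 0.28088
Sum = 0.701

0.701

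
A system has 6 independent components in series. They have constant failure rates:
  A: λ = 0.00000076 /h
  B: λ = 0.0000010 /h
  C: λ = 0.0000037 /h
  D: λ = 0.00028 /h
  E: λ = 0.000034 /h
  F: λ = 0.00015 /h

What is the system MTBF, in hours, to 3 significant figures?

2130

Series of exponential components: λ_sys = Σ λ_i
λ_sys = 0.00000076 + 0.0000010 + 0.0000037 + 0.00028 + 0.000034 + 0.00015 = 4.6946e-04 /h
MTBF = 1 / λ_sys = 2130 h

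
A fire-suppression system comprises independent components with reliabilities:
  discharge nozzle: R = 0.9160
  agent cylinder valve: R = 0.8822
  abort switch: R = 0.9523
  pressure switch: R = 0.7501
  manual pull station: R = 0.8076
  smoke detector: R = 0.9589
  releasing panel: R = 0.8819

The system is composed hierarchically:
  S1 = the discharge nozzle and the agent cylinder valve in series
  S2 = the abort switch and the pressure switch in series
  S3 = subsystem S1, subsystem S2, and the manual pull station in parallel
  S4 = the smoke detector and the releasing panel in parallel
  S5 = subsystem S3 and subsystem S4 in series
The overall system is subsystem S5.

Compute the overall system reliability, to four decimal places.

Series (discharge nozzle and agent cylinder valve): 0.916000 × 0.882200 = 0.808095
Series (abort switch and pressure switch): 0.952300 × 0.750100 = 0.714320
Parallel ([0.808095], [0.714320], and manual pull station): 1 − (1 − 0.808095)(1 − 0.714320)(1 − 0.807600) = 0.989452
Parallel (smoke detector and releasing panel): 1 − (1 − 0.958900)(1 − 0.881900) = 0.995146
Series ([0.989452] and [0.995146]): 0.989452 × 0.995146 = 0.9846

0.9846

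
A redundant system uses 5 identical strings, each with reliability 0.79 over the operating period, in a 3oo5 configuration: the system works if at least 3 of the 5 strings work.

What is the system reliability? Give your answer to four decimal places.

R = Σ_{i=3}^{5} C(5,i) p^i (1−p)^{5−i} with p = 0.79
C(5,3)·0.79^3·0.21^2 = 0.217430
C(5,4)·0.79^4·0.21^1 = 0.408976
C(5,5)·0.79^5·0.21^0 = 0.307706
Sum = 0.9341

0.9341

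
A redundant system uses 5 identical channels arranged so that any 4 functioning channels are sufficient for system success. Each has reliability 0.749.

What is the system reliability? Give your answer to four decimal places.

0.6307

R = Σ_{i=4}^{5} C(5,i) p^i (1−p)^{5−i} with p = 0.749
C(5,4)·0.749^4·0.251^1 = 0.394976
C(5,5)·0.749^5·0.251^0 = 0.235727
Sum = 0.6307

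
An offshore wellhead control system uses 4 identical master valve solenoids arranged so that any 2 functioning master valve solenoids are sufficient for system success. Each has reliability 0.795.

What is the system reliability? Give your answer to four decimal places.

0.9708

R = Σ_{i=2}^{4} C(4,i) p^i (1−p)^{4−i} with p = 0.795
C(4,2)·0.795^2·0.205^2 = 0.159365
C(4,3)·0.795^3·0.205^1 = 0.412017
C(4,4)·0.795^4·0.205^0 = 0.399456
Sum = 0.9708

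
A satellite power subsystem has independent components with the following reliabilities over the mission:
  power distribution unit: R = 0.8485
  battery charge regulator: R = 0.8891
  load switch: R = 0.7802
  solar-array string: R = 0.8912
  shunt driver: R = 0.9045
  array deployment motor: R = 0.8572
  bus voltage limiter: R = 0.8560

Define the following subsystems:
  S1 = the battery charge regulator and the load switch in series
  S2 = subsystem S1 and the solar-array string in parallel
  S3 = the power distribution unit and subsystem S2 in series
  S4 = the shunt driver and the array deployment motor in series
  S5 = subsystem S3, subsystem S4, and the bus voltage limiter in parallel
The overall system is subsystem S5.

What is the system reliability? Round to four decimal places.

0.9942

Series (battery charge regulator and load switch): 0.889100 × 0.780200 = 0.693676
Parallel ([0.693676] and solar-array string): 1 − (1 − 0.693676)(1 − 0.891200) = 0.966672
Series (power distribution unit and [0.966672]): 0.848500 × 0.966672 = 0.820221
Series (shunt driver and array deployment motor): 0.904500 × 0.857200 = 0.775337
Parallel ([0.820221], [0.775337], and bus voltage limiter): 1 − (1 − 0.820221)(1 − 0.775337)(1 − 0.856000) = 0.9942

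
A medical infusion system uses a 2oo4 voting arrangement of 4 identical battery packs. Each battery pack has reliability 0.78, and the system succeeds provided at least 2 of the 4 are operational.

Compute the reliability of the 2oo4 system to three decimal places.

0.964

R = Σ_{i=2}^{4} C(4,i) p^i (1−p)^{4−i} with p = 0.78
C(4,2)·0.78^2·0.22^2 = 0.17668
C(4,3)·0.78^3·0.22^1 = 0.41761
C(4,4)·0.78^4·0.22^0 = 0.37015
Sum = 0.964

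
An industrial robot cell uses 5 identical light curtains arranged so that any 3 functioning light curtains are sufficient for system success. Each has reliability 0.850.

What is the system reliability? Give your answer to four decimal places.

0.9734

R = Σ_{i=3}^{5} C(5,i) p^i (1−p)^{5−i} with p = 0.850
C(5,3)·0.850^3·0.150^2 = 0.138178
C(5,4)·0.850^4·0.150^1 = 0.391505
C(5,5)·0.850^5·0.150^0 = 0.443705
Sum = 0.9734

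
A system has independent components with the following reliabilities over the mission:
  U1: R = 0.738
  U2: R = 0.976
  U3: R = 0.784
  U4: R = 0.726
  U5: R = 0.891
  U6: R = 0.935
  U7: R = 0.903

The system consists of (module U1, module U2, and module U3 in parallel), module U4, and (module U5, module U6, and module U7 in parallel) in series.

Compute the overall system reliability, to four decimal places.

Parallel (U1, U2, and U3): 1 − (1 − 0.738000)(1 − 0.976000)(1 − 0.784000) = 0.998642
Parallel (U5, U6, and U7): 1 − (1 − 0.891000)(1 − 0.935000)(1 − 0.903000) = 0.999313
Series ([0.998642], U4, and [0.999313]): 0.998642 × 0.726000 × 0.999313 = 0.7245

0.7245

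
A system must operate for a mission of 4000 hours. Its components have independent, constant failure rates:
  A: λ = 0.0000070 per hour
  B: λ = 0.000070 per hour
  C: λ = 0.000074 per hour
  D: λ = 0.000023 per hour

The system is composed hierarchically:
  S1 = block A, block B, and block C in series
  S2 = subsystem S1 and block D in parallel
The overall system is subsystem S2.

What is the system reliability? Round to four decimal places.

0.9602

R(A) = exp(−0.0000070 × 4000) = 0.972388
R(B) = exp(−0.000070 × 4000) = 0.755784
R(C) = exp(−0.000074 × 4000) = 0.743787
R(D) = exp(−0.000023 × 4000) = 0.912105
Series (A, B, and C): 0.972388 × 0.755784 × 0.743787 = 0.546620
Parallel ([0.546620] and D): 1 − (1 − 0.546620)(1 − 0.912105) = 0.9602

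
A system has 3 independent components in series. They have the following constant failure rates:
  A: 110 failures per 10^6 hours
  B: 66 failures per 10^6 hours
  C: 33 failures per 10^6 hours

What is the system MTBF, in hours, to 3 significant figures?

Series of exponential components: λ_sys = Σ λ_i
λ_sys = 0.00011 + 0.000066 + 0.000033 = 2.0900e-04 /h
MTBF = 1 / λ_sys = 4780 h

4780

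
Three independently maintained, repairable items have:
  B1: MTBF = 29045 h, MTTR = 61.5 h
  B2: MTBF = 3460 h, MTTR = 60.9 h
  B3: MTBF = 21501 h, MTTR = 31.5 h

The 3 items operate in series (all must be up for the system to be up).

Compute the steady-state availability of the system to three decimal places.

0.979

A(B1) = MTBF/(MTBF+MTTR) = 29045/(29045+61.5) = 0.997887
A(B2) = MTBF/(MTBF+MTTR) = 3460/(3460+60.9) = 0.982703
A(B3) = MTBF/(MTBF+MTTR) = 21501/(21501+31.5) = 0.998537
Series availability: 0.997887 × 0.982703 × 0.998537 = 0.979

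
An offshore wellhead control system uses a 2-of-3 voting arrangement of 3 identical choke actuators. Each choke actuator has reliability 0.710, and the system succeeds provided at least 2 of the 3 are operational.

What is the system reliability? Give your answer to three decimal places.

0.796

R = Σ_{i=2}^{3} C(3,i) p^i (1−p)^{3−i} with p = 0.710
C(3,2)·0.710^2·0.290^1 = 0.43857
C(3,3)·0.710^3·0.290^0 = 0.35791
Sum = 0.796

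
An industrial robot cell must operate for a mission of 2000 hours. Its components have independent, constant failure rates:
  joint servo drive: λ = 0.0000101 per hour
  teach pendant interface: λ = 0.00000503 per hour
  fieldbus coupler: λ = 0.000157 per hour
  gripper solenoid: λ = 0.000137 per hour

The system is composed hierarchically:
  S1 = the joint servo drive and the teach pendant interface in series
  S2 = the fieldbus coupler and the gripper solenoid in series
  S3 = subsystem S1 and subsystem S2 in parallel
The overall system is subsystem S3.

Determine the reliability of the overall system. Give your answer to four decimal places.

0.9867

R(joint servo drive) = exp(−0.0000101 × 2000) = 0.980003
R(teach pendant interface) = exp(−0.00000503 × 2000) = 0.989990
R(fieldbus coupler) = exp(−0.000157 × 2000) = 0.730519
R(gripper solenoid) = exp(−0.000137 × 2000) = 0.760332
Series (joint servo drive and teach pendant interface): 0.980003 × 0.989990 = 0.970193
Series (fieldbus coupler and gripper solenoid): 0.730519 × 0.760332 = 0.555437
Parallel ([0.970193] and [0.555437]): 1 − (1 − 0.970193)(1 − 0.555437) = 0.9867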